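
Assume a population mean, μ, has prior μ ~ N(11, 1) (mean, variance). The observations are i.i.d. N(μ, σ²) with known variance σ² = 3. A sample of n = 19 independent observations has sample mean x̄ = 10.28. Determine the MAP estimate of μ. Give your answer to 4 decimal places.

μ̂_MAP = 10.3782

n = 19, x̄ = 10.28.
For a Normal prior and Normal likelihood with known variance, the posterior is Normal; its mode equals its mean, the precision-weighted average.
Prior precision 1/σ₀² = 1/1 = 1; data precision n/σ² = 19/3.
μ̂ = (1·11 + (19/3)·10.28) / (1 + 19/3) = (5708/75)/(22/3) = 2854/275 ≈ 10.3782.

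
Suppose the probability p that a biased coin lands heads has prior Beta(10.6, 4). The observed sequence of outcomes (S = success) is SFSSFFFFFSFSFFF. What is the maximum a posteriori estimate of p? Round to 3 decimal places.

p̂_MAP = 0.529

Prior: Beta(10.6, 4).
Data: 5 successes in 15 trials (from the sequence). The binomial likelihood contributes p^5(1−p)^10, so the posterior is Beta(10.6+5, 4+10) = Beta(15.6, 14).
For Beta(a, b) with a, b > 1 the mode is (a−1)/(a+b−2) = 14.6/27.6 ≈ 0.529.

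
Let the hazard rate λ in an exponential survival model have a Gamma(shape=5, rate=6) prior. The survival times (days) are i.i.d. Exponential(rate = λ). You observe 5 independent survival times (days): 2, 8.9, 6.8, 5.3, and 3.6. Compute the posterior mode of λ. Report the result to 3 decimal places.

λ̂_MAP = 0.276

The Exponential(rate=λ) likelihood is ∝ λ^n e^(−λΣtᵢ). Here n = 5 and Σtᵢ = 2 + 8.9 + 6.8 + 5.3 + 3.6 = 26.6.
Posterior ∝ λ^4e^(−6λ) · λ^5e^(−26.6λ) = λ^9e^(−32.6λ), i.e. Gamma(10, 32.6).
Mode = (a−1)/b = 9/32.6 ≈ 0.276.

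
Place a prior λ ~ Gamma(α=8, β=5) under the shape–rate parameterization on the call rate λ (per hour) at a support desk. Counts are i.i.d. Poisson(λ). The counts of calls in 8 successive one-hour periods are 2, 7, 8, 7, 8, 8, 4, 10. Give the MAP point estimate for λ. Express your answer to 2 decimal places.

Σxᵢ = 2+7+8+7+8+8+4+10 = 54, with n = 8.
Posterior ∝ λ^7e^(−5λ) · λ^54e^(−8λ) = λ^61e^(−13λ), i.e. Gamma(shape=62, rate=13).
The mode of a Gamma(a, b) with a ≥ 1 (shape–rate) is (a−1)/b = 61/13 ≈ 4.69.

λ̂_MAP = 4.69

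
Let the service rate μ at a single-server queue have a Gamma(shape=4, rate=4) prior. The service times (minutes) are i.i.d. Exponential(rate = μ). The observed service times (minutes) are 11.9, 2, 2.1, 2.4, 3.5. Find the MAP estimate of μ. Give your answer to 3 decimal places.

The Exponential(rate=μ) likelihood is ∝ μ^n e^(−μΣtᵢ). Here n = 5 and Σtᵢ = 11.9 + 2 + 2.1 + 2.4 + 3.5 = 21.9.
Posterior ∝ μ^3e^(−4μ) · μ^5e^(−21.9μ) = μ^8e^(−25.9μ), i.e. Gamma(9, 25.9).
Mode = (a−1)/b = 8/25.9 ≈ 0.309.

μ̂_MAP = 0.309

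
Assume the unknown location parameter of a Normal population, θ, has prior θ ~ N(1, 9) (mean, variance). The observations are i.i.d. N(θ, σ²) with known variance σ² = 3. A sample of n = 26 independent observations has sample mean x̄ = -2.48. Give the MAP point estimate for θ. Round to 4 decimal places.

n = 26, x̄ = -2.48.
For a Normal prior and Normal likelihood with known variance, the posterior is Normal; its mode equals its mean, the precision-weighted average.
Prior precision 1/σ₀² = 1/9; data precision n/σ² = 26/3.
θ̂ = ((1/9)·1 + (26/3)·(-2.48)) / (1/9 + 26/3) = (-4811/225)/(79/9) = -4811/1975 ≈ -2.4359.

θ̂_MAP = -2.4359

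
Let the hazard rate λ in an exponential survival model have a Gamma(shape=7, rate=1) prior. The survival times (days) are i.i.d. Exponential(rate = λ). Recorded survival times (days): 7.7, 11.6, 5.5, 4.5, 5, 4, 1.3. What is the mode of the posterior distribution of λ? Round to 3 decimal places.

The Exponential(rate=λ) likelihood is ∝ λ^n e^(−λΣtᵢ). Here n = 7 and Σtᵢ = 7.7 + 11.6 + 5.5 + 4.5 + 5 + 4 + 1.3 = 39.6.
Posterior ∝ λ^6e^(−1λ) · λ^7e^(−39.6λ) = λ^13e^(−40.6λ), i.e. Gamma(14, 40.6).
Mode = (a−1)/b = 13/40.6 ≈ 0.320.

λ̂_MAP = 0.320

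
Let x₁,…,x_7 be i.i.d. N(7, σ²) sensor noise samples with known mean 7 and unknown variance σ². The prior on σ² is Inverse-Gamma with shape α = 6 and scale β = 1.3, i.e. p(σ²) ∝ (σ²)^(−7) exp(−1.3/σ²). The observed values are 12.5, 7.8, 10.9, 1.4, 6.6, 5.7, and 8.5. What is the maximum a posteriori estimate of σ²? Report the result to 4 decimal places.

Sum of squared deviations about the known mean: SS = (12.5−7)² + (7.8−7)² + (10.9−7)² + (1.4−7)² + (6.6−7)² + (5.7−7)² + (8.5−7)² = 81.56.
The Normal likelihood contributes (σ²)^(−n/2) exp(−SS/(2σ²)), so the posterior is Inverse-Gamma(α + n/2, β + SS/2) = Inverse-Gamma(9.5, 42.08).
The mode of Inverse-Gamma(a, b) is b/(a+1) = 42.08/10.5 ≈ 4.0076.

σ̂²_MAP = 4.0076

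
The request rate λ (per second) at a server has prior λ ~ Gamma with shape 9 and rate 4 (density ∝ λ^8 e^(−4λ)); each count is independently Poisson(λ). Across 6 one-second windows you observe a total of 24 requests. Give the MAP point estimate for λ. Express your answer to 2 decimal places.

λ̂_MAP = 3.20

Σxᵢ = 24, n = 6.
Posterior ∝ λ^8e^(−4λ) · λ^24e^(−6λ) = λ^32e^(−10λ), i.e. Gamma(shape=33, rate=10).
The mode of a Gamma(a, b) with a ≥ 1 (shape–rate) is (a−1)/b = 32/10 ≈ 3.20.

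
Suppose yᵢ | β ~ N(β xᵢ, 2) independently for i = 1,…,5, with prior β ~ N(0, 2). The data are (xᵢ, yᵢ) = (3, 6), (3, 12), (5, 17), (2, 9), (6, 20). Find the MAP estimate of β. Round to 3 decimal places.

log p(β | y) = −Σ(yᵢ − βxᵢ)²/(2·2) − β²/(2·2) + const.
Setting the derivative to zero: Σxᵢ(yᵢ − βxᵢ)/2 − β/2 = 0, so β = Σxᵢyᵢ / (Σxᵢ² + σ²/τ²).
Σxᵢyᵢ = 3·6 + 3·12 + 5·17 + 2·9 + 6·20 = 277; Σxᵢ² = 83; σ²/τ² = 1.
β̂_MAP = 277 / (83 + 1) = 277/84 ≈ 3.298.

β̂_MAP = 3.298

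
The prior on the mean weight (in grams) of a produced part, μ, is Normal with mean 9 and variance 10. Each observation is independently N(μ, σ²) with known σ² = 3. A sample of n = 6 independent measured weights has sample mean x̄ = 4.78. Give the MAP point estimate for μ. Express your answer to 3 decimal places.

μ̂_MAP = 4.981

n = 6, x̄ = 4.78.
For a Normal prior and Normal likelihood with known variance, the posterior is Normal; its mode equals its mean, the precision-weighted average.
Prior precision 1/σ₀² = 1/10 = 0.1; data precision n/σ² = 6/3 = 2.
μ̂ = (0.1·9 + 2·4.78) / (0.1 + 2) = 10.46/2.1 = 523/105 ≈ 4.981.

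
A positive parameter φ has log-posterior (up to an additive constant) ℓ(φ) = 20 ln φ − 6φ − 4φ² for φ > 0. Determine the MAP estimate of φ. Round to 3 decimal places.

φ̂_MAP = 1.250

ℓ'(φ) = 20/φ − 6 − 8φ. Setting this to zero and multiplying by φ: 8φ² + 6φ − 20 = 0.
φ = (−6 + √(6² + 4·8·20)) / (2·8) = (−6 + √676) / 16 = (−6 + 26)/16 = 5/4.
ℓ''(φ) = −20/φ² − 8 < 0, confirming a maximum.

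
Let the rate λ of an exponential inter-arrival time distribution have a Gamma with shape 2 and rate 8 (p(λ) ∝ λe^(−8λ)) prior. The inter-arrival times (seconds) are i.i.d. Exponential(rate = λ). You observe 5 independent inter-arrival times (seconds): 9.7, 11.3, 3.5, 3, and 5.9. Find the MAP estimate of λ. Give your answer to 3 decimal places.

λ̂_MAP = 0.145

The Exponential(rate=λ) likelihood is ∝ λ^n e^(−λΣtᵢ). Here n = 5 and Σtᵢ = 9.7 + 11.3 + 3.5 + 3 + 5.9 = 33.4.
Posterior ∝ λe^(−8λ) · λ^5e^(−33.4λ) = λ^6e^(−41.4λ), i.e. Gamma(7, 41.4).
Mode = (a−1)/b = 6/41.4 ≈ 0.145.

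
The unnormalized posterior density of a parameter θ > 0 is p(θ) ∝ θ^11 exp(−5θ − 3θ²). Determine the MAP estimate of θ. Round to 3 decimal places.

ℓ'(θ) = 11/θ − 5 − 6θ. Setting this to zero and multiplying by θ: 6θ² + 5θ − 11 = 0.
θ = (−5 + √(5² + 4·6·11)) / (2·6) = (−5 + √289) / 12 = (−5 + 17)/12 = 1.
ℓ''(θ) = −11/θ² − 6 < 0, confirming a maximum.

θ̂_MAP = 1.000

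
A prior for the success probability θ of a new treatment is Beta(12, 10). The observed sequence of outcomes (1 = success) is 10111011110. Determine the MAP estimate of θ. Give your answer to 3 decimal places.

θ̂_MAP = 0.613

Prior: Beta(12, 10).
Data: 8 successes in 11 trials (from the sequence). The binomial likelihood contributes θ^8(1−θ)^3, so the posterior is Beta(12+8, 10+3) = Beta(20, 13).
For Beta(a, b) with a, b > 1 the mode is (a−1)/(a+b−2) = 19/31 ≈ 0.613.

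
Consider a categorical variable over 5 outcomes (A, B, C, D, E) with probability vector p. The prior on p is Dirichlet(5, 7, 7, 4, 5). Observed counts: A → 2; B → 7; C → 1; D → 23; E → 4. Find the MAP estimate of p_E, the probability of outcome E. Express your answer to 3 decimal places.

MAP estimate of p_E = 0.133

The posterior is Dirichlet(αᵢ + nᵢ) = Dirichlet(7, 14, 8, 27, 9).
For a Dirichlet(a₁,…,a_K) with all aᵢ > 1, the mode has j-th component (aⱼ − 1)/(Σaᵢ − K).
Here Σaᵢ = 65 and K = 5, so p_E = (9 − 1)/(65 − 5) = 8/60 ≈ 0.133.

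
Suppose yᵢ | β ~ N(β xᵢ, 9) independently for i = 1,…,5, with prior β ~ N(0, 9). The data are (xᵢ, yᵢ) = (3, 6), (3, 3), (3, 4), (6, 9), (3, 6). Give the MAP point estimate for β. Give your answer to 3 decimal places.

β̂_MAP = 1.521

log p(β | y) = −Σ(yᵢ − βxᵢ)²/(2·9) − β²/(2·9) + const.
Setting the derivative to zero: Σxᵢ(yᵢ − βxᵢ)/9 − β/9 = 0, so β = Σxᵢyᵢ / (Σxᵢ² + σ²/τ²).
Σxᵢyᵢ = 3·6 + 3·3 + 3·4 + 6·9 + 3·6 = 111; Σxᵢ² = 72; σ²/τ² = 1.
β̂_MAP = 111 / (72 + 1) = 111/73 ≈ 1.521.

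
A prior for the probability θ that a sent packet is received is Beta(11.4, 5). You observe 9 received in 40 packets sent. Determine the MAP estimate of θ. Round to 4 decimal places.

Prior: Beta(11.4, 5).
Data: 9 successes in 40 trials. The binomial likelihood contributes θ^9(1−θ)^31, so the posterior is Beta(11.4+9, 5+31) = Beta(20.4, 36).
For Beta(a, b) with a, b > 1 the mode is (a−1)/(a+b−2) = 19.4/54.4 ≈ 0.3566.

θ̂_MAP = 0.3566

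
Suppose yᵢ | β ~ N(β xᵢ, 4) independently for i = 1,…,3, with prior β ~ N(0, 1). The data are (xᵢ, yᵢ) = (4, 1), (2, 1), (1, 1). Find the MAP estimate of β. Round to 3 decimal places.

log p(β | y) = −Σ(yᵢ − βxᵢ)²/(2·4) − β²/(2·1) + const.
Setting the derivative to zero: Σxᵢ(yᵢ − βxᵢ)/4 − β/1 = 0, so β = Σxᵢyᵢ / (Σxᵢ² + σ²/τ²).
Σxᵢyᵢ = 4·1 + 2·1 + 1·1 = 7; Σxᵢ² = 21; σ²/τ² = 4.
β̂_MAP = 7 / (21 + 4) = 7/25 ≈ 0.280.

β̂_MAP = 0.280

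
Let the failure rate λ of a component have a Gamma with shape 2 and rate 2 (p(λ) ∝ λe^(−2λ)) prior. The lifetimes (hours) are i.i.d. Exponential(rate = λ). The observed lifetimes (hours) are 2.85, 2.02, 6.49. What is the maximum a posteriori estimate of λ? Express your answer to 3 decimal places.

The Exponential(rate=λ) likelihood is ∝ λ^n e^(−λΣtᵢ). Here n = 3 and Σtᵢ = 2.85 + 2.02 + 6.49 = 11.36.
Posterior ∝ λe^(−2λ) · λ^3e^(−11.36λ) = λ^4e^(−13.36λ), i.e. Gamma(5, 13.36).
Mode = (a−1)/b = 4/13.36 ≈ 0.299.

λ̂_MAP = 0.299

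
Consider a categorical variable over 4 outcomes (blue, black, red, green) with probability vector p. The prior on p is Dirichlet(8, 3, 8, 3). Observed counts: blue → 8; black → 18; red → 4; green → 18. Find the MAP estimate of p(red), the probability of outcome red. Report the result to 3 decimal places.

The posterior is Dirichlet(αᵢ + nᵢ) = Dirichlet(16, 21, 12, 21).
For a Dirichlet(a₁,…,a_K) with all aᵢ > 1, the mode has j-th component (aⱼ − 1)/(Σaᵢ − K).
Here Σaᵢ = 70 and K = 4, so p(red) = (12 − 1)/(70 − 4) = 11/66 ≈ 0.167.

MAP estimate of p(red) = 0.167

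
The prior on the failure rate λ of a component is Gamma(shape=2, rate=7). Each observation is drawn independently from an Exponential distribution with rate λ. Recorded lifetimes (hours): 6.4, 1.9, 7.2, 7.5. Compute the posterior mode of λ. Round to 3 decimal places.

λ̂_MAP = 0.167

The Exponential(rate=λ) likelihood is ∝ λ^n e^(−λΣtᵢ). Here n = 4 and Σtᵢ = 6.4 + 1.9 + 7.2 + 7.5 = 23.
Posterior ∝ λe^(−7λ) · λ^4e^(−23λ) = λ^5e^(−30λ), i.e. Gamma(6, 30).
Mode = (a−1)/b = 5/30 ≈ 0.167.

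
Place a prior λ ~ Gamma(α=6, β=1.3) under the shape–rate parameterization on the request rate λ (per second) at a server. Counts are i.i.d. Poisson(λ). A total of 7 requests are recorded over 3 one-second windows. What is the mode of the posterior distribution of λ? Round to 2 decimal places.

Σxᵢ = 7, n = 3.
Posterior ∝ λ^5e^(−1.3λ) · λ^7e^(−3λ) = λ^12e^(−4.3λ), i.e. Gamma(shape=13, rate=4.3).
The mode of a Gamma(a, b) with a ≥ 1 (shape–rate) is (a−1)/b = 12/4.3 ≈ 2.79.

λ̂_MAP = 2.79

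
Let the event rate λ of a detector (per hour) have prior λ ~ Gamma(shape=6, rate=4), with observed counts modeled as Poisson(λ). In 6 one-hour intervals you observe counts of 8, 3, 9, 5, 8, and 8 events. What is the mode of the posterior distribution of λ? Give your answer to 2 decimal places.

λ̂_MAP = 4.60

Σxᵢ = 8+3+9+5+8+8 = 41, with n = 6.
Posterior ∝ λ^5e^(−4λ) · λ^41e^(−6λ) = λ^46e^(−10λ), i.e. Gamma(shape=47, rate=10).
The mode of a Gamma(a, b) with a ≥ 1 (shape–rate) is (a−1)/b = 46/10 ≈ 4.60.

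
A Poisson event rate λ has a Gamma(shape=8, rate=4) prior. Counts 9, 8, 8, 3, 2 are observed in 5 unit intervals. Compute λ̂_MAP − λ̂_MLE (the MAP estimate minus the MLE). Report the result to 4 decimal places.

Σxᵢ = 30. Posterior is Gamma(38, 9); MAP = (38−1)/9 = 37/9 ≈ 4.11111.
MLE = x̄ = 30/5 ≈ 6.00000.
Difference = 37/9 − 30/5 = -17/9 ≈ -1.8889.

MAP − MLE = -1.8889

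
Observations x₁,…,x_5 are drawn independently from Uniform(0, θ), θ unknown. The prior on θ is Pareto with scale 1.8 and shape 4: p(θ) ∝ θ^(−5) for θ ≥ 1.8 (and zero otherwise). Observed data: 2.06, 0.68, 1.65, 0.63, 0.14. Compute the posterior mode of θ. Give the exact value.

The Uniform(0, θ) likelihood is θ^(−n) for θ ≥ max(xᵢ), zero otherwise. Here max(xᵢ) = 2.06.
Posterior ∝ θ^(−5) · θ^(−5) = θ^(−10) on θ ≥ max(1.8, 2.06) = 2.06.
This density is strictly decreasing in θ, so the posterior mode lies at the lower boundary of the support.

θ̂_MAP = 2.06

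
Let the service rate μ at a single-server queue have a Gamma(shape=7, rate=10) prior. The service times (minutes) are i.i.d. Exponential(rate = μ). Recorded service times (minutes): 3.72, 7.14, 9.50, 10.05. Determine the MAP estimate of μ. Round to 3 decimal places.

μ̂_MAP = 0.247

The Exponential(rate=μ) likelihood is ∝ μ^n e^(−μΣtᵢ). Here n = 4 and Σtᵢ = 3.72 + 7.14 + 9.50 + 10.05 = 30.41.
Posterior ∝ μ^6e^(−10μ) · μ^4e^(−30.41μ) = μ^10e^(−40.41μ), i.e. Gamma(11, 40.41).
Mode = (a−1)/b = 10/40.41 ≈ 0.247.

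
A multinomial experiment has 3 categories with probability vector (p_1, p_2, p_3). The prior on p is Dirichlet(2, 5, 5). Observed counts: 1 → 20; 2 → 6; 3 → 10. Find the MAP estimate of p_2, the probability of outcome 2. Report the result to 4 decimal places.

The posterior is Dirichlet(αᵢ + nᵢ) = Dirichlet(22, 11, 15).
For a Dirichlet(a₁,…,a_K) with all aᵢ > 1, the mode has j-th component (aⱼ − 1)/(Σaᵢ − K).
Here Σaᵢ = 48 and K = 3, so p_2 = (11 − 1)/(48 − 3) = 10/45 ≈ 0.2222.

MAP estimate: 0.2222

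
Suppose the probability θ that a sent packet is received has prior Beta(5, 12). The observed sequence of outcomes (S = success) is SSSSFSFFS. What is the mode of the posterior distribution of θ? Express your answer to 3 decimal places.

Prior: Beta(5, 12).
Data: 6 successes in 9 trials (from the sequence). The binomial likelihood contributes θ^6(1−θ)^3, so the posterior is Beta(5+6, 12+3) = Beta(11, 15).
For Beta(a, b) with a, b > 1 the mode is (a−1)/(a+b−2) = 10/24 ≈ 0.417.

θ̂_MAP = 0.417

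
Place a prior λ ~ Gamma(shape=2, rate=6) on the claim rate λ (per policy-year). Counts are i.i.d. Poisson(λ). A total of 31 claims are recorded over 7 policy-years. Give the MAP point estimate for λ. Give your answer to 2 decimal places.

Σxᵢ = 31, n = 7.
Posterior ∝ λe^(−6λ) · λ^31e^(−7λ) = λ^32e^(−13λ), i.e. Gamma(shape=33, rate=13).
The mode of a Gamma(a, b) with a ≥ 1 (shape–rate) is (a−1)/b = 32/13 ≈ 2.46.

λ̂_MAP = 2.46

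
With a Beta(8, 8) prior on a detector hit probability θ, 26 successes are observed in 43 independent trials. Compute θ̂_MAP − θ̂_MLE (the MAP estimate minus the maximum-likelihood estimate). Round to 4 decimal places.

Posterior is Beta(34, 25); MAP = (34−1)/(59−2) = 33/57 ≈ 0.57895.
MLE ignores the prior: θ̂_MLE = k/n = 26/43 ≈ 0.60465.
Difference = 33/57 − 26/43 = -21/817 ≈ -0.0257.

MAP − MLE = -0.0257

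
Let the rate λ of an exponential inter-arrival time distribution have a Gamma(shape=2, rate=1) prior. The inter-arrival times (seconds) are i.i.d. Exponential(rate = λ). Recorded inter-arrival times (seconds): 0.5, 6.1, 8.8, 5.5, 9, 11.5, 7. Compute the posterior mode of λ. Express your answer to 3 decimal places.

λ̂_MAP = 0.162

The Exponential(rate=λ) likelihood is ∝ λ^n e^(−λΣtᵢ). Here n = 7 and Σtᵢ = 0.5 + 6.1 + 8.8 + 5.5 + 9 + 11.5 + 7 = 48.4.
Posterior ∝ λe^(−1λ) · λ^7e^(−48.4λ) = λ^8e^(−49.4λ), i.e. Gamma(9, 49.4).
Mode = (a−1)/b = 8/49.4 ≈ 0.162.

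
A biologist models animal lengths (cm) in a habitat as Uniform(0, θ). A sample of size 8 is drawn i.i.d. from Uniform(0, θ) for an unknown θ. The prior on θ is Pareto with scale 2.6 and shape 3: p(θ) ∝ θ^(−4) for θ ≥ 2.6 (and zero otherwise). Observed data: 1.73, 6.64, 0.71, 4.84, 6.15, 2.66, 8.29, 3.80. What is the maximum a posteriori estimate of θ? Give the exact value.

The Uniform(0, θ) likelihood is θ^(−n) for θ ≥ max(xᵢ), zero otherwise. Here max(xᵢ) = 8.29.
Posterior ∝ θ^(−4) · θ^(−8) = θ^(−12) on θ ≥ max(2.6, 8.29) = 8.29.
This density is strictly decreasing in θ, so the posterior mode lies at the lower boundary of the support.

θ̂_MAP = 8.29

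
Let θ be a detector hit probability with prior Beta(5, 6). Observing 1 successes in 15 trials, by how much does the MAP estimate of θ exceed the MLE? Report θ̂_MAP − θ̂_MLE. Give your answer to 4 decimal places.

Posterior is Beta(6, 20); MAP = (6−1)/(26−2) = 5/24 ≈ 0.20833.
MLE ignores the prior: θ̂_MLE = k/n = 1/15 ≈ 0.06667.
Difference = 5/24 − 1/15 = 17/120 ≈ 0.1417.

MAP − MLE = 0.1417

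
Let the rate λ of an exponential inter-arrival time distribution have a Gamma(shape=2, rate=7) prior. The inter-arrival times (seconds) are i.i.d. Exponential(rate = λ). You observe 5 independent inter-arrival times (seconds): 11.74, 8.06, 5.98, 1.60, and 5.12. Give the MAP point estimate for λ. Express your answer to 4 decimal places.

The Exponential(rate=λ) likelihood is ∝ λ^n e^(−λΣtᵢ). Here n = 5 and Σtᵢ = 11.74 + 8.06 + 5.98 + 1.60 + 5.12 = 32.50.
Posterior ∝ λe^(−7λ) · λ^5e^(−32.50λ) = λ^6e^(−39.50λ), i.e. Gamma(7, 39.50).
Mode = (a−1)/b = 6/39.50 ≈ 0.1519.

λ̂_MAP = 0.1519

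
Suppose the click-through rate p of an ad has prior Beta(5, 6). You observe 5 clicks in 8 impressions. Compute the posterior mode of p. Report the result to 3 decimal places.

Prior: Beta(5, 6).
Data: 5 successes in 8 trials. The binomial likelihood contributes p^5(1−p)^3, so the posterior is Beta(5+5, 6+3) = Beta(10, 9).
For Beta(a, b) with a, b > 1 the mode is (a−1)/(a+b−2) = 9/17 ≈ 0.529.

p̂_MAP = 0.529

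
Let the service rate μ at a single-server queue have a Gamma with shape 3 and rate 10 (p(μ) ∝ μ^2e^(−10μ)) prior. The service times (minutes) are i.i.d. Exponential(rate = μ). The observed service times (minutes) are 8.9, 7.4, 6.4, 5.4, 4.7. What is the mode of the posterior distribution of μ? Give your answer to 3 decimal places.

μ̂_MAP = 0.164

The Exponential(rate=μ) likelihood is ∝ μ^n e^(−μΣtᵢ). Here n = 5 and Σtᵢ = 8.9 + 7.4 + 6.4 + 5.4 + 4.7 = 32.8.
Posterior ∝ μ^2e^(−10μ) · μ^5e^(−32.8μ) = μ^7e^(−42.8μ), i.e. Gamma(8, 42.8).
Mode = (a−1)/b = 7/42.8 ≈ 0.164.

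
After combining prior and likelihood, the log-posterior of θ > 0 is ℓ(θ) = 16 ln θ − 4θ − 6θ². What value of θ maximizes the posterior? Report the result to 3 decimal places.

θ̂_MAP = 1.000

ℓ'(θ) = 16/θ − 4 − 12θ. Setting this to zero and multiplying by θ: 12θ² + 4θ − 16 = 0.
θ = (−4 + √(4² + 4·12·16)) / (2·12) = (−4 + √784) / 24 = (−4 + 28)/24 = 1.
ℓ''(θ) = −16/θ² − 12 < 0, confirming a maximum.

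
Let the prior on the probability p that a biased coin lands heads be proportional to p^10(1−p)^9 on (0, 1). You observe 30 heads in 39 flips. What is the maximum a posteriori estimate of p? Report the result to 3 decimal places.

p̂_MAP = 0.690

The prior density ∝ p^10(1−p)^9 is the kernel of Beta(11, 10).
Data: 30 successes in 39 trials. The binomial likelihood contributes p^30(1−p)^9, so the posterior is Beta(11+30, 10+9) = Beta(41, 19).
For Beta(a, b) with a, b > 1 the mode is (a−1)/(a+b−2) = 40/58 ≈ 0.690.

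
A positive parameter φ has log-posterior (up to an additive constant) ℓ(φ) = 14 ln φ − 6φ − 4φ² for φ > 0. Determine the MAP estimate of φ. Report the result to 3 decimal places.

φ̂_MAP = 1.000

ℓ'(φ) = 14/φ − 6 − 8φ. Setting this to zero and multiplying by φ: 8φ² + 6φ − 14 = 0.
φ = (−6 + √(6² + 4·8·14)) / (2·8) = (−6 + √484) / 16 = (−6 + 22)/16 = 1.
ℓ''(φ) = −14/φ² − 8 < 0, confirming a maximum.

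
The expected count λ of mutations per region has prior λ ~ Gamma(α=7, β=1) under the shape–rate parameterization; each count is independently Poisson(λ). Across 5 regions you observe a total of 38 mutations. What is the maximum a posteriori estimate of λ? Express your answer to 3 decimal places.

Σxᵢ = 38, n = 5.
Posterior ∝ λ^6e^(−1λ) · λ^38e^(−5λ) = λ^44e^(−6λ), i.e. Gamma(shape=45, rate=6).
The mode of a Gamma(a, b) with a ≥ 1 (shape–rate) is (a−1)/b = 44/6 ≈ 7.333.

λ̂_MAP = 7.333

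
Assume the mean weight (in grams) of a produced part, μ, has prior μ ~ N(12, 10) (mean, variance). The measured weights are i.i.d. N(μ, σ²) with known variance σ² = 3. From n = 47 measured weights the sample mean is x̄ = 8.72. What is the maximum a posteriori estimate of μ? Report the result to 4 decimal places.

n = 47, x̄ = 8.72.
For a Normal prior and Normal likelihood with known variance, the posterior is Normal; its mode equals its mean, the precision-weighted average.
Prior precision 1/σ₀² = 1/10 = 0.1; data precision n/σ² = 47/3.
μ̂ = (0.1·12 + (47/3)·8.72) / (0.1 + 47/3) = (10336/75)/(473/30) = 20672/2365 ≈ 8.7408.

μ̂_MAP = 8.7408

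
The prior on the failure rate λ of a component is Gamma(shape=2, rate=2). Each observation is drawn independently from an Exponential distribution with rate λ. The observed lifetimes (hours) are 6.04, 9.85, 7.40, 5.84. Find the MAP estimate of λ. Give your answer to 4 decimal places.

λ̂_MAP = 0.1606

The Exponential(rate=λ) likelihood is ∝ λ^n e^(−λΣtᵢ). Here n = 4 and Σtᵢ = 6.04 + 9.85 + 7.40 + 5.84 = 29.13.
Posterior ∝ λe^(−2λ) · λ^4e^(−29.13λ) = λ^5e^(−31.13λ), i.e. Gamma(6, 31.13).
Mode = (a−1)/b = 5/31.13 ≈ 0.1606.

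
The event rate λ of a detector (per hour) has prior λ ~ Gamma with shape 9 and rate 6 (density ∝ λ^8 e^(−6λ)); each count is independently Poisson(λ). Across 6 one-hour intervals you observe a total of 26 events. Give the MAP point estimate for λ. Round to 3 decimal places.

Σxᵢ = 26, n = 6.
Posterior ∝ λ^8e^(−6λ) · λ^26e^(−6λ) = λ^34e^(−12λ), i.e. Gamma(shape=35, rate=12).
The mode of a Gamma(a, b) with a ≥ 1 (shape–rate) is (a−1)/b = 34/12 ≈ 2.833.

λ̂_MAP = 2.833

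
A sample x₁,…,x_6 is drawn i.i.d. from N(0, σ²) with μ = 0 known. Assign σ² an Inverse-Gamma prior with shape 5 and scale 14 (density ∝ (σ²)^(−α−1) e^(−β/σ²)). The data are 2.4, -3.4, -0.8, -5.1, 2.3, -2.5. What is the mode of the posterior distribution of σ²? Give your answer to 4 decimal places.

Sum of squared deviations about the known mean: SS = (2.4−0)² + (-3.4−0)² + (-0.8−0)² + (-5.1−0)² + (2.3−0)² + (-2.5−0)² = 55.51.
The Normal likelihood contributes (σ²)^(−n/2) exp(−SS/(2σ²)), so the posterior is Inverse-Gamma(α + n/2, β + SS/2) = Inverse-Gamma(8, 41.755).
The mode of Inverse-Gamma(a, b) is b/(a+1) = 41.755/9 ≈ 4.6394.

σ̂²_MAP = 4.6394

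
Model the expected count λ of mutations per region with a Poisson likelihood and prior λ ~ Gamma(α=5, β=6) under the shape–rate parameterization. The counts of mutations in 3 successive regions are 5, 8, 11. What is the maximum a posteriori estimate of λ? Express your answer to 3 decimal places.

λ̂_MAP = 3.111

Σxᵢ = 5+8+11 = 24, with n = 3.
Posterior ∝ λ^4e^(−6λ) · λ^24e^(−3λ) = λ^28e^(−9λ), i.e. Gamma(shape=29, rate=9).
The mode of a Gamma(a, b) with a ≥ 1 (shape–rate) is (a−1)/b = 28/9 ≈ 3.111.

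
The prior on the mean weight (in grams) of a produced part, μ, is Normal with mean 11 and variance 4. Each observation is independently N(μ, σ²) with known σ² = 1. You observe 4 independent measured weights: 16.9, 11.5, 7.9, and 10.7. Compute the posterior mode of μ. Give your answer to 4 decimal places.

n = 4; x̄ = (16.9 + 11.5 + 7.9 + 10.7)/4 = 47/4 = 11.75.
For a Normal prior and Normal likelihood with known variance, the posterior is Normal; its mode equals its mean, the precision-weighted average.
Prior precision 1/σ₀² = 1/4 = 0.25; data precision n/σ² = 4/1 = 4.
μ̂ = (0.25·11 + 4·11.75) / (0.25 + 4) = 49.75/4.25 = 199/17 ≈ 11.7059.

μ̂_MAP = 11.7059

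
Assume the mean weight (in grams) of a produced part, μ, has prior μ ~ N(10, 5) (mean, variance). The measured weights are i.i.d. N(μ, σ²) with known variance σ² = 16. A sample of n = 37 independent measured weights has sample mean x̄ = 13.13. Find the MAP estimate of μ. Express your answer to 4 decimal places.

n = 37, x̄ = 13.13.
For a Normal prior and Normal likelihood with known variance, the posterior is Normal; its mode equals its mean, the precision-weighted average.
Prior precision 1/σ₀² = 1/5 = 0.2; data precision n/σ² = 37/16 = 2.3125.
μ̂ = (0.2·10 + 2.3125·13.13) / (0.2 + 2.3125) = 32.363125/2.5125 = 51781/4020 ≈ 12.8808.

μ̂_MAP = 12.8808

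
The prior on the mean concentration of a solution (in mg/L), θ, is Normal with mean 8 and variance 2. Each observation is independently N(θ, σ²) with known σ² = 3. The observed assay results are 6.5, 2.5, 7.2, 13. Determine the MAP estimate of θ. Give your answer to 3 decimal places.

θ̂_MAP = 7.491

n = 4; x̄ = (6.5 + 2.5 + 7.2 + 13)/4 = 29.2/4 = 7.3.
For a Normal prior and Normal likelihood with known variance, the posterior is Normal; its mode equals its mean, the precision-weighted average.
Prior precision 1/σ₀² = 1/2 = 0.5; data precision n/σ² = 4/3.
θ̂ = (0.5·8 + (4/3)·7.3) / (0.5 + 4/3) = (206/15)/(11/6) = 412/55 ≈ 7.491.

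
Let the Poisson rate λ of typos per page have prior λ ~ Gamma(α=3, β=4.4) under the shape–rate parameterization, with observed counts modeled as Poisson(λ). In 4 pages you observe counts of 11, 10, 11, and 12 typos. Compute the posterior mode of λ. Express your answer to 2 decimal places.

λ̂_MAP = 5.48

Σxᵢ = 11+10+11+12 = 44, with n = 4.
Posterior ∝ λ^2e^(−4.4λ) · λ^44e^(−4λ) = λ^46e^(−8.4λ), i.e. Gamma(shape=47, rate=8.4).
The mode of a Gamma(a, b) with a ≥ 1 (shape–rate) is (a−1)/b = 46/8.4 ≈ 5.48.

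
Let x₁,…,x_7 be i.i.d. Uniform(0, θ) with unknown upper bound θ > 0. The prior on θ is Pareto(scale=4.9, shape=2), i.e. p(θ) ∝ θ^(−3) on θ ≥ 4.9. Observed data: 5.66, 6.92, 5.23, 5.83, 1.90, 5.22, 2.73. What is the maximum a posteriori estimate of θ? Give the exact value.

θ̂_MAP = 6.92

The Uniform(0, θ) likelihood is θ^(−n) for θ ≥ max(xᵢ), zero otherwise. Here max(xᵢ) = 6.92.
Posterior ∝ θ^(−3) · θ^(−7) = θ^(−10) on θ ≥ max(4.9, 6.92) = 6.92.
This density is strictly decreasing in θ, so the posterior mode lies at the lower boundary of the support.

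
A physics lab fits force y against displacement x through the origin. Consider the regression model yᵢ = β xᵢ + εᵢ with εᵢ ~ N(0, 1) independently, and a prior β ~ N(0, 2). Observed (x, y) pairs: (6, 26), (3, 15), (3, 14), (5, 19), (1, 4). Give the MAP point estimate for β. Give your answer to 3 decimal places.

β̂_MAP = 4.248

log p(β | y) = −Σ(yᵢ − βxᵢ)²/(2·1) − β²/(2·2) + const.
Setting the derivative to zero: Σxᵢ(yᵢ − βxᵢ)/1 − β/2 = 0, so β = Σxᵢyᵢ / (Σxᵢ² + σ²/τ²).
Σxᵢyᵢ = 6·26 + 3·15 + 3·14 + 5·19 + 1·4 = 342; Σxᵢ² = 80; σ²/τ² = 0.5.
β̂_MAP = 342 / (80 + 0.5) = 342/80.5 ≈ 4.248.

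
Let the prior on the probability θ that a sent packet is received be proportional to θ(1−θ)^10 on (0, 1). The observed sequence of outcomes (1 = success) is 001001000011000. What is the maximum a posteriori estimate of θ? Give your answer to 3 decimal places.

The prior density ∝ θ(1−θ)^10 is the kernel of Beta(2, 11).
Data: 4 successes in 15 trials (from the sequence). The binomial likelihood contributes θ^4(1−θ)^11, so the posterior is Beta(2+4, 11+11) = Beta(6, 22).
For Beta(a, b) with a, b > 1 the mode is (a−1)/(a+b−2) = 5/26 ≈ 0.192.

θ̂_MAP = 0.192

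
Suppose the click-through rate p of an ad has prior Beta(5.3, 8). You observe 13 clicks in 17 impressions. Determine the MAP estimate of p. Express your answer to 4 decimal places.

p̂_MAP = 0.6113

Prior: Beta(5.3, 8).
Data: 13 successes in 17 trials. The binomial likelihood contributes p^13(1−p)^4, so the posterior is Beta(5.3+13, 8+4) = Beta(18.3, 12).
For Beta(a, b) with a, b > 1 the mode is (a−1)/(a+b−2) = 17.3/28.3 ≈ 0.6113.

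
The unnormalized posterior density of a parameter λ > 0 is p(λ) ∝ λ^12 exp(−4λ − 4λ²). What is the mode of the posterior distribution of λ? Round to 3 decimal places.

λ̂_MAP = 1.000

ℓ'(λ) = 12/λ − 4 − 8λ. Setting this to zero and multiplying by λ: 8λ² + 4λ − 12 = 0.
λ = (−4 + √(4² + 4·8·12)) / (2·8) = (−4 + √400) / 16 = (−4 + 20)/16 = 1.
ℓ''(λ) = −12/λ² − 8 < 0, confirming a maximum.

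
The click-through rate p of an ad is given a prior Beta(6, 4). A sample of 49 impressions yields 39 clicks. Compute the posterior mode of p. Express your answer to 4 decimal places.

p̂_MAP = 0.7719

Prior: Beta(6, 4).
Data: 39 successes in 49 trials. The binomial likelihood contributes p^39(1−p)^10, so the posterior is Beta(6+39, 4+10) = Beta(45, 14).
For Beta(a, b) with a, b > 1 the mode is (a−1)/(a+b−2) = 44/57 ≈ 0.7719.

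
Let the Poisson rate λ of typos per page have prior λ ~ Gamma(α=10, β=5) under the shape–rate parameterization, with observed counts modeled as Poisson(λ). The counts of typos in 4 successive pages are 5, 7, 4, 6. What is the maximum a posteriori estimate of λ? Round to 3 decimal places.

λ̂_MAP = 3.444

Σxᵢ = 5+7+4+6 = 22, with n = 4.
Posterior ∝ λ^9e^(−5λ) · λ^22e^(−4λ) = λ^31e^(−9λ), i.e. Gamma(shape=32, rate=9).
The mode of a Gamma(a, b) with a ≥ 1 (shape–rate) is (a−1)/b = 31/9 ≈ 3.444.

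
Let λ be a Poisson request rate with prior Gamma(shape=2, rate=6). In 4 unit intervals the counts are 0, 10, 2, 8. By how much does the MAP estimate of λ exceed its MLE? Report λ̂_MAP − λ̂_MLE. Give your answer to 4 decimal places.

Σxᵢ = 20. Posterior is Gamma(22, 10); MAP = (22−1)/10 = 21/10 ≈ 2.10000.
MLE = x̄ = 20/4 ≈ 5.00000.
Difference = 21/10 − 20/4 = -29/10 ≈ -2.9000.

MAP − MLE = -2.9000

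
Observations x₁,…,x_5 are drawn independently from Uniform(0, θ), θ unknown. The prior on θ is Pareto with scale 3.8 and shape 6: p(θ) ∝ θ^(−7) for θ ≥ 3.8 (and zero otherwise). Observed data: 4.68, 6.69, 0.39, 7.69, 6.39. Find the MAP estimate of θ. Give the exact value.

The Uniform(0, θ) likelihood is θ^(−n) for θ ≥ max(xᵢ), zero otherwise. Here max(xᵢ) = 7.69.
Posterior ∝ θ^(−7) · θ^(−5) = θ^(−12) on θ ≥ max(3.8, 7.69) = 7.69.
This density is strictly decreasing in θ, so the posterior mode lies at the lower boundary of the support.

θ̂_MAP = 7.69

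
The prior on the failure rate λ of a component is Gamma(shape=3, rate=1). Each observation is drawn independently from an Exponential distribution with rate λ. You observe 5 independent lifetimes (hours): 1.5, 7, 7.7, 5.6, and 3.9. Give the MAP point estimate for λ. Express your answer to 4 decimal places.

The Exponential(rate=λ) likelihood is ∝ λ^n e^(−λΣtᵢ). Here n = 5 and Σtᵢ = 1.5 + 7 + 7.7 + 5.6 + 3.9 = 25.7.
Posterior ∝ λ^2e^(−1λ) · λ^5e^(−25.7λ) = λ^7e^(−26.7λ), i.e. Gamma(8, 26.7).
Mode = (a−1)/b = 7/26.7 ≈ 0.2622.

λ̂_MAP = 0.2622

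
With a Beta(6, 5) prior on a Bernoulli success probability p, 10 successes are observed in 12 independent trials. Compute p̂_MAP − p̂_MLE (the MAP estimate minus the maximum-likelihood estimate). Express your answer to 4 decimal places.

MAP − MLE = -0.1190

Posterior is Beta(16, 7); MAP = (16−1)/(23−2) = 15/21 ≈ 0.71429.
MLE ignores the prior: p̂_MLE = k/n = 10/12 ≈ 0.83333.
Difference = 15/21 − 10/12 = -5/42 ≈ -0.1190.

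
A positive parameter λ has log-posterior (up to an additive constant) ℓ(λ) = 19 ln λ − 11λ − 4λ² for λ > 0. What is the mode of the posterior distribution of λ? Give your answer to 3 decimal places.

λ̂_MAP = 1.000

ℓ'(λ) = 19/λ − 11 − 8λ. Setting this to zero and multiplying by λ: 8λ² + 11λ − 19 = 0.
λ = (−11 + √(11² + 4·8·19)) / (2·8) = (−11 + √729) / 16 = (−11 + 27)/16 = 1.
ℓ''(λ) = −19/λ² − 8 < 0, confirming a maximum.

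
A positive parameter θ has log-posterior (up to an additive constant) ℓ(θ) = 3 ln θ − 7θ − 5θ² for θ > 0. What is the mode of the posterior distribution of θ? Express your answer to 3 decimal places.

ℓ'(θ) = 3/θ − 7 − 10θ. Setting this to zero and multiplying by θ: 10θ² + 7θ − 3 = 0.
θ = (−7 + √(7² + 4·10·3)) / (2·10) = (−7 + √169) / 20 = (−7 + 13)/20 = 3/10.
ℓ''(θ) = −3/θ² − 10 < 0, confirming a maximum.

θ̂_MAP = 0.300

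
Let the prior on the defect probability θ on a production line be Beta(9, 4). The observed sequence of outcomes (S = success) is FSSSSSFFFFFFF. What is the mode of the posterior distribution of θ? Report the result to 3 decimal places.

Prior: Beta(9, 4).
Data: 5 successes in 13 trials (from the sequence). The binomial likelihood contributes θ^5(1−θ)^8, so the posterior is Beta(9+5, 4+8) = Beta(14, 12).
For Beta(a, b) with a, b > 1 the mode is (a−1)/(a+b−2) = 13/24 ≈ 0.542.

θ̂_MAP = 0.542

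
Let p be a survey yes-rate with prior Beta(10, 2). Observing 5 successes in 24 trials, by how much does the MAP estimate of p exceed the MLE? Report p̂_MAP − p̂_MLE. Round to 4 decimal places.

Posterior is Beta(15, 21); MAP = (15−1)/(36−2) = 14/34 ≈ 0.41176.
MLE ignores the prior: p̂_MLE = k/n = 5/24 ≈ 0.20833.
Difference = 14/34 − 5/24 = 83/408 ≈ 0.2034.

MAP − MLE = 0.2034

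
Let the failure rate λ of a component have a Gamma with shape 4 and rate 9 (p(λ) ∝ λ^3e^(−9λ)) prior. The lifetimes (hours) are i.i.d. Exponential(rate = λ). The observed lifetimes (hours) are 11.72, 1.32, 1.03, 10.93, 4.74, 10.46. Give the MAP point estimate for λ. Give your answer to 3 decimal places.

The Exponential(rate=λ) likelihood is ∝ λ^n e^(−λΣtᵢ). Here n = 6 and Σtᵢ = 11.72 + 1.32 + 1.03 + 10.93 + 4.74 + 10.46 = 40.20.
Posterior ∝ λ^3e^(−9λ) · λ^6e^(−40.20λ) = λ^9e^(−49.20λ), i.e. Gamma(10, 49.20).
Mode = (a−1)/b = 9/49.20 ≈ 0.183.

λ̂_MAP = 0.183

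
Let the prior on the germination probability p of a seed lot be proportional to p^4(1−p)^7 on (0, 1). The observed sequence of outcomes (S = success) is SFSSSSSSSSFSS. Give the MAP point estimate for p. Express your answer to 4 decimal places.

The prior density ∝ p^4(1−p)^7 is the kernel of Beta(5, 8).
Data: 11 successes in 13 trials (from the sequence). The binomial likelihood contributes p^11(1−p)^2, so the posterior is Beta(5+11, 8+2) = Beta(16, 10).
For Beta(a, b) with a, b > 1 the mode is (a−1)/(a+b−2) = 15/24 ≈ 0.6250.

p̂_MAP = 0.6250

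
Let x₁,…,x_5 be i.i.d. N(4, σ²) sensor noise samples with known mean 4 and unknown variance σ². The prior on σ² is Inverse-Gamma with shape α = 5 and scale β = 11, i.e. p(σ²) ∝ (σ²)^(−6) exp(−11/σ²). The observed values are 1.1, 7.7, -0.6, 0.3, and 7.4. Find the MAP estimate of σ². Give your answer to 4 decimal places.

σ̂²_MAP = 5.3241

Sum of squared deviations about the known mean: SS = (1.1−4)² + (7.7−4)² + (-0.6−4)² + (0.3−4)² + (7.4−4)² = 68.51.
The Normal likelihood contributes (σ²)^(−n/2) exp(−SS/(2σ²)), so the posterior is Inverse-Gamma(α + n/2, β + SS/2) = Inverse-Gamma(7.5, 45.255).
The mode of Inverse-Gamma(a, b) is b/(a+1) = 45.255/8.5 ≈ 5.3241.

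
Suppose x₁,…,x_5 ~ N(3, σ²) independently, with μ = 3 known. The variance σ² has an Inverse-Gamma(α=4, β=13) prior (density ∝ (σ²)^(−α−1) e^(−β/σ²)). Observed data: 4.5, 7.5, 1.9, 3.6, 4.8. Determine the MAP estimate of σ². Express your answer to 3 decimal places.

σ̂²_MAP = 3.554

Sum of squared deviations about the known mean: SS = (4.5−3)² + (7.5−3)² + (1.9−3)² + (3.6−3)² + (4.8−3)² = 27.31.
The Normal likelihood contributes (σ²)^(−n/2) exp(−SS/(2σ²)), so the posterior is Inverse-Gamma(α + n/2, β + SS/2) = Inverse-Gamma(6.5, 26.655).
The mode of Inverse-Gamma(a, b) is b/(a+1) = 26.655/7.5 ≈ 3.554.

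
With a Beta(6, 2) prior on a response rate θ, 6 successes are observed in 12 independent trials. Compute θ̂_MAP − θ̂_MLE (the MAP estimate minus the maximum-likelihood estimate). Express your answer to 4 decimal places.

Posterior is Beta(12, 8); MAP = (12−1)/(20−2) = 11/18 ≈ 0.61111.
MLE ignores the prior: θ̂_MLE = k/n = 6/12 ≈ 0.50000.
Difference = 11/18 − 6/12 = 1/9 ≈ 0.1111.

MAP − MLE = 0.1111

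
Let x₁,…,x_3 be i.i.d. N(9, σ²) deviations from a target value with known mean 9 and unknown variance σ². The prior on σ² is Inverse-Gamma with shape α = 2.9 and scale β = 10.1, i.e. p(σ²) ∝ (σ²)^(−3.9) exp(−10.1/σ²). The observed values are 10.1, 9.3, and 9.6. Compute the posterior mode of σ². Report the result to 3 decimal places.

Sum of squared deviations about the known mean: SS = (10.1−9)² + (9.3−9)² + (9.6−9)² = 1.66.
The Normal likelihood contributes (σ²)^(−n/2) exp(−SS/(2σ²)), so the posterior is Inverse-Gamma(α + n/2, β + SS/2) = Inverse-Gamma(4.4, 10.93).
The mode of Inverse-Gamma(a, b) is b/(a+1) = 10.93/5.4 ≈ 2.024.

σ̂²_MAP = 2.024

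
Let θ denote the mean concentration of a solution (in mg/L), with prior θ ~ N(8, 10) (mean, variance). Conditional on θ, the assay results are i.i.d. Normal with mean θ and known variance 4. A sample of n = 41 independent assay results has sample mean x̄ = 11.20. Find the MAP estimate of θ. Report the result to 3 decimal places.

n = 41, x̄ = 11.20.
For a Normal prior and Normal likelihood with known variance, the posterior is Normal; its mode equals its mean, the precision-weighted average.
Prior precision 1/σ₀² = 1/10 = 0.1; data precision n/σ² = 41/4 = 10.25.
θ̂ = (0.1·8 + 10.25·11.2) / (0.1 + 10.25) = 115.6/10.35 = 2312/207 ≈ 11.169.

θ̂_MAP = 11.169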